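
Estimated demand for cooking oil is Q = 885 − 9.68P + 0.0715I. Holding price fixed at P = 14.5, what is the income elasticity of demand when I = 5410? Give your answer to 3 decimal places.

At P = 14.5, I = 5410: Q = 1131.455.
Holding P constant, ∂Q/∂I = 0.0715.
η_I = (∂Q/∂I)·(I/Q) = 0.0715 × (5410/1131.455) = 0.342.

0.342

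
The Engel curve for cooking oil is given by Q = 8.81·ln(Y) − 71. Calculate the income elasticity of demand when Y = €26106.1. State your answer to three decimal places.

At Y = 26106.1: Q = 18.597.
dQ/dY = 8.81/Y = 0.000337469 at this income.
η = (dQ/dY)·(Y/Q) = 0.000337469 × (26106.1/18.597) = 0.474.

0.474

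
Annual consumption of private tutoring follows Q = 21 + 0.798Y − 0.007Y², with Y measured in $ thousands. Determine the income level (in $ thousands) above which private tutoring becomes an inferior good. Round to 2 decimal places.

dQ/dY = 0.798 − 0.014Y.
The good is inferior where dQ/dY < 0. Setting dQ/dY = 0 gives Y = 0.798 / 0.014 = 57.00.

57.00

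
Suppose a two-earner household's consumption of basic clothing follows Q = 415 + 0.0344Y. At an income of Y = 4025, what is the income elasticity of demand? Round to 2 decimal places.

At Y = 4025: Q = 553.460.
dQ/dY = 0.0344.
η = (dQ/dY)·(Y/Q) = 0.0344 × (4025/553.460) = 0.25.

0.25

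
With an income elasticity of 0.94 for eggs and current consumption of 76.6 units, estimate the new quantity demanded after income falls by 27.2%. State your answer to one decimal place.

57.0

%ΔQ ≈ η × %ΔI = 0.94 × (-27.2%) = -25.568%.
New Q ≈ 76.6 × (1 − 0.25568) = 57.0.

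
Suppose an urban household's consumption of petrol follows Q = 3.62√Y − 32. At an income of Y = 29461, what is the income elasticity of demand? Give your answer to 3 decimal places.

0.527

At Y = 29461: Q = 589.344.
dQ/dY = 3.62/(2√Y) = 0.0105452 at this income.
η = (dQ/dY)·(Y/Q) = 0.0105452 × (29461/589.344) = 0.527.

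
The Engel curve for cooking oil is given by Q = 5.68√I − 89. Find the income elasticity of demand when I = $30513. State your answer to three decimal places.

At I = 30513: Q = 903.181.
dQ/dI = 5.68/(2√I) = 0.0162583 at this income.
η = (dQ/dI)·(I/Q) = 0.0162583 × (30513/903.181) = 0.549.

0.549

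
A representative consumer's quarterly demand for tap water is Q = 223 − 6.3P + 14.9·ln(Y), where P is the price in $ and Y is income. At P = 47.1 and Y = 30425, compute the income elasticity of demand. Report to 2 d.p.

0.19

At P = 47.1, Y = 30425: Q = 80.083.
Holding P constant, ∂Q/∂Y = 14.9/Y = 0.000489729.
η_Y = (∂Q/∂Y)·(Y/Q) = 0.000489729 × (30425/80.083) = 0.19.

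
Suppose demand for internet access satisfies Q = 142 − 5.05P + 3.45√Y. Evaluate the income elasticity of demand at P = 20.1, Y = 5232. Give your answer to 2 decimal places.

0.43

At P = 20.1, Y = 5232: Q = 290.042.
Holding P constant, ∂Q/∂Y = 3.45/(2√Y) = 0.0238482.
η_Y = (∂Q/∂Y)·(Y/Q) = 0.0238482 × (5232/290.042) = 0.43.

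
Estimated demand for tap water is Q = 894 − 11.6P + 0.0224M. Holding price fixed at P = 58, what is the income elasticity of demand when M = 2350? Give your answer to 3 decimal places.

At P = 58, M = 2350: Q = 273.840.
Holding P constant, ∂Q/∂M = 0.0224.
η_M = (∂Q/∂M)·(M/Q) = 0.0224 × (2350/273.840) = 0.192.

0.192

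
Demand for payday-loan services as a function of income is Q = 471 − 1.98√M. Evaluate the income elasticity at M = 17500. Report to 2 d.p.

-0.63

At M = 17500: Q = 209.071.
dQ/dM = -1.98/(2√M) = -0.0074837 at this income.
η = (dQ/dM)·(M/Q) = -0.0074837 × (17500/209.071) = -0.63.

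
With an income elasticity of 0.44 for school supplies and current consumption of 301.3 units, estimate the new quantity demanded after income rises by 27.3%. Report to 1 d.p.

337.5

%ΔQ ≈ η × %ΔI = 0.44 × 27.3% = 12.012%.
New Q ≈ 301.3 × (1 + 0.12012) = 337.5.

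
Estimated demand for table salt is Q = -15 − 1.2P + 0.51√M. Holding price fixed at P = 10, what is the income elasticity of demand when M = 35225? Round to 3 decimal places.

At P = 10, M = 35225: Q = 68.718.
Holding P constant, ∂Q/∂M = 0.51/(2√M) = 0.00135867.
η_M = (∂Q/∂M)·(M/Q) = 0.00135867 × (35225/68.718) = 0.696.

0.696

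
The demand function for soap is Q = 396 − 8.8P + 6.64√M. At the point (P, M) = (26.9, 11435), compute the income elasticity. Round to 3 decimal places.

0.408

At P = 26.9, M = 11435: Q = 869.325.
Holding P constant, ∂Q/∂M = 6.64/(2√M) = 0.031047.
η_M = (∂Q/∂M)·(M/Q) = 0.031047 × (11435/869.325) = 0.408.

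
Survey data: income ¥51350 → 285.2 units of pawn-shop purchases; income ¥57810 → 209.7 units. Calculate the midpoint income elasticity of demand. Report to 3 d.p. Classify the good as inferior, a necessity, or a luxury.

-2.578 (inferior good)

ΔQ = 209.7 − 285.2 = -75.5; midpoint Q̄ = (285.2 + 209.7)/2 = 247.45.
ΔI = 57810 − 51350 = 6460; midpoint Ī = (51350 + 57810)/2 = 54580.
η = (ΔQ/Q̄) ÷ (ΔI/Ī) = (-75.5/247.45) ÷ (6460/54580) = -2.578.
η < 0 ⇒ inferior good.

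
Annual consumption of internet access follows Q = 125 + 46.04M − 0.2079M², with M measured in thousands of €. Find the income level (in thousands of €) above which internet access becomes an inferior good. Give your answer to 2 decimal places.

dQ/dM = 46.04 − 0.4158M.
The good is inferior where dQ/dM < 0. Setting dQ/dM = 0 gives M = 46.04 / 0.4158 = 110.73.

110.73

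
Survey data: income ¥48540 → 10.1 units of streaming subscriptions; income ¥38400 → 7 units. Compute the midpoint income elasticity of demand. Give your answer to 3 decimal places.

1.554

ΔQ = 7 − 10.1 = -3.1; midpoint Q̄ = (10.1 + 7)/2 = 8.55.
ΔI = 38400 − 48540 = -10140; midpoint Ī = (48540 + 38400)/2 = 43470.
η = (ΔQ/Q̄) ÷ (ΔI/Ī) = (-3.1/8.55) ÷ (-10140/43470) = 1.554.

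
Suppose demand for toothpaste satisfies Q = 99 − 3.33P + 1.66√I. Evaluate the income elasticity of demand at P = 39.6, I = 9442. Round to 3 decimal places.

0.628

At P = 39.6, I = 9442: Q = 128.434.
Holding P constant, ∂Q/∂I = 1.66/(2√I) = 0.00854174.
η_I = (∂Q/∂I)·(I/Q) = 0.00854174 × (9442/128.434) = 0.628.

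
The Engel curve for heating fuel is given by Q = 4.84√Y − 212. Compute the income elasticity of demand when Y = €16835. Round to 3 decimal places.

At Y = 16835: Q = 415.989.
dQ/dY = 4.84/(2√Y) = 0.0186513 at this income.
η = (dQ/dY)·(Y/Q) = 0.0186513 × (16835/415.989) = 0.755.

0.755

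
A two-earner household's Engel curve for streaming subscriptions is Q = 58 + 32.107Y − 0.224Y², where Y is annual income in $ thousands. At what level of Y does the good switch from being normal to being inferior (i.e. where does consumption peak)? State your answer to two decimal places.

dQ/dY = 32.107 − 0.448Y.
The good is inferior where dQ/dY < 0. Setting dQ/dY = 0 gives Y = 32.107 / 0.448 = 71.67.

71.67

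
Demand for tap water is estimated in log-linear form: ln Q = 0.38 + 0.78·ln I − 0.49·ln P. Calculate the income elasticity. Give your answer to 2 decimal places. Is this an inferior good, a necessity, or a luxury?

0.78 (necessity)

In a log-linear demand, the coefficient on ln I is the income elasticity.
So η = 0.78.
0 < η < 1 ⇒ necessity.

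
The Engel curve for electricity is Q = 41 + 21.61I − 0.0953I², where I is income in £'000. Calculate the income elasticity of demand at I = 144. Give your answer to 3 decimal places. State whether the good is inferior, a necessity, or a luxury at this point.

At I = 144: Q = 1176.6992.
dQ/dI = 21.61 − 0.1906I = -5.83640.
η = (dQ/dI)·(I/Q) = -5.83640 × (144/1176.6992) = -0.714.
η < 0 ⇒ inferior good.

-0.714 (inferior good)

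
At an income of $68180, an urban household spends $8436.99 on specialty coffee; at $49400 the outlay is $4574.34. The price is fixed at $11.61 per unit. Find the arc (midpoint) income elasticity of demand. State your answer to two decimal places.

1.86

With a constant price, Q₁ = 8436.99/11.61 = 726.700 and Q₂ = 4574.34/11.61 = 394.000 (equivalently, work directly with expenditure since P cancels).
Midpoint %ΔQ = (4574.34 − 8436.99)/6505.67 = -0.59374; midpoint %ΔI = (49400 − 68180)/58790 = -0.31944.
η = -0.59374 / -0.31944 = 1.86.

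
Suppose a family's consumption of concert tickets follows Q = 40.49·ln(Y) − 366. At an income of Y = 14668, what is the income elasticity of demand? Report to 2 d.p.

1.80

At Y = 14668: Q = 22.438.
dQ/dY = 40.49/Y = 0.00276043 at this income.
η = (dQ/dY)·(Y/Q) = 0.00276043 × (14668/22.438) = 1.80.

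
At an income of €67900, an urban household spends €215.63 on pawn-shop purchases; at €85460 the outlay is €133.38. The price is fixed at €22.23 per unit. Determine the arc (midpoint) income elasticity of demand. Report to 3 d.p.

-2.058

With a constant price, Q₁ = 215.63/22.23 = 9.700 and Q₂ = 133.38/22.23 = 6.000 (equivalently, work directly with expenditure since P cancels).
Midpoint %ΔQ = (133.38 − 215.63)/174.51 = -0.47133; midpoint %ΔI = (85460 − 67900)/76680 = 0.22900.
η = -0.47133 / 0.22900 = -2.058.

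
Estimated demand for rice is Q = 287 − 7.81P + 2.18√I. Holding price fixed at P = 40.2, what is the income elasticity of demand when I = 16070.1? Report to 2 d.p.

At P = 40.2, I = 16070.1: Q = 249.392.
Holding P constant, ∂Q/∂I = 2.18/(2√I) = 0.00859839.
η_I = (∂Q/∂I)·(I/Q) = 0.00859839 × (16070.1/249.392) = 0.55.

0.55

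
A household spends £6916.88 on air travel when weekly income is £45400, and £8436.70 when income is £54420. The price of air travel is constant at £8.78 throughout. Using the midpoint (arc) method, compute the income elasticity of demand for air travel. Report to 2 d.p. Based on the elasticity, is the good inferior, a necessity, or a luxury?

1.10 (luxury)

With a constant price, Q₁ = 6916.88/8.78 = 787.800 and Q₂ = 8436.70/8.78 = 960.900 (equivalently, work directly with expenditure since P cancels).
Midpoint %ΔQ = (8436.70 − 6916.88)/7676.79 = 0.19798; midpoint %ΔI = (54420 − 45400)/49910 = 0.18073.
η = 0.19798 / 0.18073 = 1.10.
η > 1 ⇒ luxury.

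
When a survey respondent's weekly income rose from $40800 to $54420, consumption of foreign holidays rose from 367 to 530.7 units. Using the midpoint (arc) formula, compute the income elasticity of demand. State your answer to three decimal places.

1.275

ΔQ = 530.7 − 367 = 163.7; midpoint Q̄ = (367 + 530.7)/2 = 448.85.
ΔI = 54420 − 40800 = 13620; midpoint Ī = (40800 + 54420)/2 = 47610.
η = (ΔQ/Q̄) ÷ (ΔI/Ī) = (163.7/448.85) ÷ (13620/47610) = 1.275.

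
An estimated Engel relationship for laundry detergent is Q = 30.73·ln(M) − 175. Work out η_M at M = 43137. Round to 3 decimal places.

0.201

At M = 43137: Q = 152.955.
dQ/dM = 30.73/M = 0.000712381 at this income.
η = (dQ/dM)·(M/Q) = 0.000712381 × (43137/152.955) = 0.201.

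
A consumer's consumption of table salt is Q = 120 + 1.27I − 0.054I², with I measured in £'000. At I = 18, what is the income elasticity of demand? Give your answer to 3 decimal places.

-0.097

At I = 18: Q = 125.3640.
dQ/dI = 1.27 − 0.108I = -0.67400.
η = (dQ/dI)·(I/Q) = -0.67400 × (18/125.3640) = -0.097.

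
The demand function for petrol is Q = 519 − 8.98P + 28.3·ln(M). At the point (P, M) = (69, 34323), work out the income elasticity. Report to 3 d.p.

At P = 69, M = 34323: Q = 194.933.
Holding P constant, ∂Q/∂M = 28.3/M = 0.00082452.
η_M = (∂Q/∂M)·(M/Q) = 0.00082452 × (34323/194.933) = 0.145.

0.145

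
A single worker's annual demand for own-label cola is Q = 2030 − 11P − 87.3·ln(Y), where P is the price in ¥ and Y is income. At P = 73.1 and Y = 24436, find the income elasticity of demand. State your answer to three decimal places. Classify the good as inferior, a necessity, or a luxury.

-0.254 (inferior good)

At P = 73.1, Y = 24436: Q = 343.837.
Holding P constant, ∂Q/∂Y = -87.3/Y = -0.0035726.
η_Y = (∂Q/∂Y)·(Y/Q) = -0.0035726 × (24436/343.837) = -0.254.
Since η < 0, this is an inferior good.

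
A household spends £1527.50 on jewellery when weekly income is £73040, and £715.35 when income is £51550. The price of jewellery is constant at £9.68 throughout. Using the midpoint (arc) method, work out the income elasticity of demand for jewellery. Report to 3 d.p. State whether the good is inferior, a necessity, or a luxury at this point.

2.099 (luxury)

With a constant price, Q₁ = 1527.50/9.68 = 157.800 and Q₂ = 715.35/9.68 = 73.900 (equivalently, work directly with expenditure since P cancels).
Midpoint %ΔQ = (715.35 − 1527.50)/1121.43 = -0.72421; midpoint %ΔI = (51550 − 73040)/62295 = -0.34497.
η = -0.72421 / -0.34497 = 2.099.
η > 1 ⇒ luxury.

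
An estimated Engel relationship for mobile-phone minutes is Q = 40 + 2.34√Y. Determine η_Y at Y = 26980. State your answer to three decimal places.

At Y = 26980: Q = 424.359.
dQ/dY = 2.34/(2√Y) = 0.00712303 at this income.
η = (dQ/dY)·(Y/Q) = 0.00712303 × (26980/424.359) = 0.453.

0.453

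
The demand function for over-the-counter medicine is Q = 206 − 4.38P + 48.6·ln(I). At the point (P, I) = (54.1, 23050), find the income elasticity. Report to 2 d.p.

At P = 54.1, I = 23050: Q = 457.249.
Holding P constant, ∂Q/∂I = 48.6/I = 0.00210846.
η_I = (∂Q/∂I)·(I/Q) = 0.00210846 × (23050/457.249) = 0.11.

0.11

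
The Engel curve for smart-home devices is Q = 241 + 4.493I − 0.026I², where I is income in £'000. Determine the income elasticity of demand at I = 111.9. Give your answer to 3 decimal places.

At I = 111.9: Q = 418.2048.
dQ/dI = 4.493 − 0.052I = -1.32580.
η = (dQ/dI)·(I/Q) = -1.32580 × (111.9/418.2048) = -0.355.

-0.355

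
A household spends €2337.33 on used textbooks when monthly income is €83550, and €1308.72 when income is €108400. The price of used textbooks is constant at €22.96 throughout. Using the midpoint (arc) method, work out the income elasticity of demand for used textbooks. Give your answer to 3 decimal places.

With a constant price, Q₁ = 2337.33/22.96 = 101.800 and Q₂ = 1308.72/22.96 = 57.000 (equivalently, work directly with expenditure since P cancels).
Midpoint %ΔQ = (1308.72 − 2337.33)/1823.03 = -0.56423; midpoint %ΔI = (108400 − 83550)/95975 = 0.25892.
η = -0.56423 / 0.25892 = -2.179.

-2.179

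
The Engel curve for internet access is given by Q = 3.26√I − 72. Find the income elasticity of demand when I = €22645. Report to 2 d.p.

0.59

At I = 22645: Q = 418.573.
dQ/dI = 3.26/(2√I) = 0.0108318 at this income.
η = (dQ/dI)·(I/Q) = 0.0108318 × (22645/418.573) = 0.59.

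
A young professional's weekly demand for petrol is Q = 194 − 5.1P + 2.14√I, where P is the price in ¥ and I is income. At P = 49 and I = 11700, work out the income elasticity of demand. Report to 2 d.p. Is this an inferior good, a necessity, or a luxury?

0.66 (necessity)

At P = 49, I = 11700: Q = 175.576.
Holding P constant, ∂Q/∂I = 2.14/(2√I) = 0.00989215.
η_I = (∂Q/∂I)·(I/Q) = 0.00989215 × (11700/175.576) = 0.66.
Since 0 < η < 1, this is a necessity.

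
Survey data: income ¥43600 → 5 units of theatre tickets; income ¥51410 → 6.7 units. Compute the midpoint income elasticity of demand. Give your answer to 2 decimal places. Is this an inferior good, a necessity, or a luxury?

ΔQ = 6.7 − 5 = 1.7; midpoint Q̄ = (5 + 6.7)/2 = 5.85.
ΔI = 51410 − 43600 = 7810; midpoint Ī = (43600 + 51410)/2 = 47505.
η = (ΔQ/Q̄) ÷ (ΔI/Ī) = (1.7/5.85) ÷ (7810/47505) = 1.77.
η > 1 ⇒ luxury.

1.77 (luxury)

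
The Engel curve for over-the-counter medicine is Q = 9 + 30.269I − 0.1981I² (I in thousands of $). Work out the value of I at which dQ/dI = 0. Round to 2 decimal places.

76.40

dQ/dI = 30.269 − 0.3962I.
The good is inferior where dQ/dI < 0. Setting dQ/dI = 0 gives I = 30.269 / 0.3962 = 76.40.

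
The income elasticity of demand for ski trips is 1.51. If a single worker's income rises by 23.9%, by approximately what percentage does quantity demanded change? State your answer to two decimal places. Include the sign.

%ΔQ ≈ η × %ΔI = 1.51 × 23.9% = 36.09%.

36.09%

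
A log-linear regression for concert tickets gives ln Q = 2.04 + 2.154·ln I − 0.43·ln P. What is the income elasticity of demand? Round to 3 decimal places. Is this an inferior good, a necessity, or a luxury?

2.154 (luxury)

In a log-linear demand, the coefficient on ln I is the income elasticity.
So η = 2.154.
η > 1 ⇒ luxury.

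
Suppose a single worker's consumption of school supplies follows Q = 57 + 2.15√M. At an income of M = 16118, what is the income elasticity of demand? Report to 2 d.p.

At M = 16118: Q = 329.957.
dQ/dM = 2.15/(2√M) = 0.00846745 at this income.
η = (dQ/dM)·(M/Q) = 0.00846745 × (16118/329.957) = 0.41.

0.41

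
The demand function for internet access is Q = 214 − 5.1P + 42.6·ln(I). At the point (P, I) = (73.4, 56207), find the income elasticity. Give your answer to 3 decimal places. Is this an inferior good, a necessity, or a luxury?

0.139 (necessity)

At P = 73.4, I = 56207: Q = 305.568.
Holding P constant, ∂Q/∂I = 42.6/I = 0.000757913.
η_I = (∂Q/∂I)·(I/Q) = 0.000757913 × (56207/305.568) = 0.139.
Since 0 < η < 1, this is a necessity.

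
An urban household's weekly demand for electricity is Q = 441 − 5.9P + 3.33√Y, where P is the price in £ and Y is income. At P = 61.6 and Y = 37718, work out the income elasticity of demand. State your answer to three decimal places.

At P = 61.6, Y = 37718: Q = 724.283.
Holding P constant, ∂Q/∂Y = 3.33/(2√Y) = 0.00857314.
η_Y = (∂Q/∂Y)·(Y/Q) = 0.00857314 × (37718/724.283) = 0.446.

0.446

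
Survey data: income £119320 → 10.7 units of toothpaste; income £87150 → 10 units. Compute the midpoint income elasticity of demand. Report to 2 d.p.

ΔQ = 10 − 10.7 = -0.7; midpoint Q̄ = (10.7 + 10)/2 = 10.35.
ΔI = 87150 − 119320 = -32170; midpoint Ī = (119320 + 87150)/2 = 103235.
η = (ΔQ/Q̄) ÷ (ΔI/Ī) = (-0.7/10.35) ÷ (-32170/103235) = 0.22.

0.22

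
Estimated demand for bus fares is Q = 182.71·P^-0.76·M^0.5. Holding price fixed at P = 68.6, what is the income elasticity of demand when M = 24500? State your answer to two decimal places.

0.50

For a multiplicative demand Q = A·P^α·M^β, the income elasticity is β everywhere.
Here β = 0.5, so η = 0.50.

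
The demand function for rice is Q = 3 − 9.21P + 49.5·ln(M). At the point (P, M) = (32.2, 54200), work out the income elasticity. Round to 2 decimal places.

At P = 32.2, M = 54200: Q = 246.010.
Holding P constant, ∂Q/∂M = 49.5/M = 0.000913284.
η_M = (∂Q/∂M)·(M/Q) = 0.000913284 × (54200/246.010) = 0.20.

0.20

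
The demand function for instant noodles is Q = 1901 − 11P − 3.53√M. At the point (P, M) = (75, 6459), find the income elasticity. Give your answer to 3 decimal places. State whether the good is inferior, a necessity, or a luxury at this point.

-0.179 (inferior good)

At P = 75, M = 6459: Q = 792.301.
Holding P constant, ∂Q/∂M = -3.53/(2√M) = -0.0219615.
η_M = (∂Q/∂M)·(M/Q) = -0.0219615 × (6459/792.301) = -0.179.
Since η < 0, this is an inferior good.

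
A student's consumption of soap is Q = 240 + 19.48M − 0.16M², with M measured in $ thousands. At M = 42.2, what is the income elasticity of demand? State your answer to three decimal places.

0.325

At M = 42.2: Q = 777.1216.
dQ/dM = 19.48 − 0.32M = 5.97600.
η = (dQ/dM)·(M/Q) = 5.97600 × (42.2/777.1216) = 0.325.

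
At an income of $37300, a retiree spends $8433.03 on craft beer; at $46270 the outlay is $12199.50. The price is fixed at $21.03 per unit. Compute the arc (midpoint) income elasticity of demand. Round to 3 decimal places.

With a constant price, Q₁ = 8433.03/21.03 = 401.000 and Q₂ = 12199.50/21.03 = 580.100 (equivalently, work directly with expenditure since P cancels).
Midpoint %ΔQ = (12199.50 − 8433.03)/10316.27 = 0.36510; midpoint %ΔI = (46270 − 37300)/41785 = 0.21467.
η = 0.36510 / 0.21467 = 1.701.

1.701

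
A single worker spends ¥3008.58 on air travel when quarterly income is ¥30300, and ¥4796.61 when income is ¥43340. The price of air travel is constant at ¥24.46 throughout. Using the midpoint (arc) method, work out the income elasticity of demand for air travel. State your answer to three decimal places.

With a constant price, Q₁ = 3008.58/24.46 = 123.000 and Q₂ = 4796.61/24.46 = 196.100 (equivalently, work directly with expenditure since P cancels).
Midpoint %ΔQ = (4796.61 − 3008.58)/3902.60 = 0.45816; midpoint %ΔI = (43340 − 30300)/36820 = 0.35416.
η = 0.45816 / 0.35416 = 1.294.

1.294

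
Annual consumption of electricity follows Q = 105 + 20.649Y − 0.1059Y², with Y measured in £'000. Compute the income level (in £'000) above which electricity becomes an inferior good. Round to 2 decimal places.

dQ/dY = 20.649 − 0.2118Y.
The good is inferior where dQ/dY < 0. Setting dQ/dY = 0 gives Y = 20.649 / 0.2118 = 97.49.

97.49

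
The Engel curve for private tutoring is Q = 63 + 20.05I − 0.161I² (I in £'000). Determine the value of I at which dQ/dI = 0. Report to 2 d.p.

dQ/dI = 20.05 − 0.322I.
The good is inferior where dQ/dI < 0. Setting dQ/dI = 0 gives I = 20.05 / 0.322 = 62.27.

62.27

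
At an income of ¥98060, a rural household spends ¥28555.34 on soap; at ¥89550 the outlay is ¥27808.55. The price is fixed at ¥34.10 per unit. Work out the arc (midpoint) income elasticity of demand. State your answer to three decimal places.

With a constant price, Q₁ = 28555.34/34.10 = 837.400 and Q₂ = 27808.55/34.10 = 815.500 (equivalently, work directly with expenditure since P cancels).
Midpoint %ΔQ = (27808.55 − 28555.34)/28181.95 = -0.02650; midpoint %ΔI = (89550 − 98060)/93805 = -0.09072.
η = -0.02650 / -0.09072 = 0.292.

0.292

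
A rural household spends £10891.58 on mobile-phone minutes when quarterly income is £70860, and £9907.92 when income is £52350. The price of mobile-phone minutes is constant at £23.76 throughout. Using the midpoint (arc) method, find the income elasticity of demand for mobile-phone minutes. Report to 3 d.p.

0.315

With a constant price, Q₁ = 10891.58/23.76 = 458.400 and Q₂ = 9907.92/23.76 = 417.000 (equivalently, work directly with expenditure since P cancels).
Midpoint %ΔQ = (9907.92 − 10891.58)/10399.75 = -0.09458; midpoint %ΔI = (52350 − 70860)/61605 = -0.30046.
η = -0.09458 / -0.30046 = 0.315.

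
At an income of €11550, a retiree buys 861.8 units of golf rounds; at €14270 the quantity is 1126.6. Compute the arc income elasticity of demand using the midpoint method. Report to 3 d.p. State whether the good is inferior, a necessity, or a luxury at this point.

1.264 (luxury)

ΔQ = 1126.6 − 861.8 = 264.8; midpoint Q̄ = (861.8 + 1126.6)/2 = 994.2.
ΔI = 14270 − 11550 = 2720; midpoint Ī = (11550 + 14270)/2 = 12910.
η = (ΔQ/Q̄) ÷ (ΔI/Ī) = (264.8/994.2) ÷ (2720/12910) = 1.264.
η > 1 ⇒ luxury.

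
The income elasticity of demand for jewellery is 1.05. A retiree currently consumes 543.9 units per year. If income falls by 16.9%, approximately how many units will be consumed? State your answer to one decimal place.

447.4

%ΔQ ≈ η × %ΔI = 1.05 × (-16.9%) = -17.745%.
New Q ≈ 543.9 × (1 − 0.17745) = 447.4.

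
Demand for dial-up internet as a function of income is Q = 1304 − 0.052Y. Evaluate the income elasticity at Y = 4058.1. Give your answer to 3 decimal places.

At Y = 4058.1: Q = 1092.979.
dQ/dY = −0.052.
η = (dQ/dY)·(Y/Q) = -0.052 × (4058.1/1092.979) = -0.193.

-0.193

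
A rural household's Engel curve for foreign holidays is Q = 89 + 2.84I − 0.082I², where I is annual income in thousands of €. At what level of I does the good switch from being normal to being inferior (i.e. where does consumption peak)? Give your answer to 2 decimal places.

17.32

dQ/dI = 2.84 − 0.164I.
The good is inferior where dQ/dI < 0. Setting dQ/dI = 0 gives I = 2.84 / 0.164 = 17.32.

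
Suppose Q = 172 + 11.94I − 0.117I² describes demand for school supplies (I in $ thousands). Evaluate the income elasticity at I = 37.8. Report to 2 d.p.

At I = 37.8: Q = 456.1577.
dQ/dI = 11.94 − 0.234I = 3.09480.
η = (dQ/dI)·(I/Q) = 3.09480 × (37.8/456.1577) = 0.26.

0.26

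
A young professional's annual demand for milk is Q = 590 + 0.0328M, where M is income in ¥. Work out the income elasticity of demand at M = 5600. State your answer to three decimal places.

0.237

At M = 5600: Q = 773.680.
dQ/dM = 0.0328.
η = (dQ/dM)·(M/Q) = 0.0328 × (5600/773.680) = 0.237.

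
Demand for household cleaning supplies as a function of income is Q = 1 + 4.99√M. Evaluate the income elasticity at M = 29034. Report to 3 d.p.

At M = 29034: Q = 851.264.
dQ/dM = 4.99/(2√M) = 0.0146426 at this income.
η = (dQ/dM)·(M/Q) = 0.0146426 × (29034/851.264) = 0.499.

0.499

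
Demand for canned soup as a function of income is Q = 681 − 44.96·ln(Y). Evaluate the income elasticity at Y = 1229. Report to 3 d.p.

At Y = 1229: Q = 361.157.
dQ/dY = -44.96/Y = -0.0365826 at this income.
η = (dQ/dY)·(Y/Q) = -0.0365826 × (1229/361.157) = -0.124.

-0.124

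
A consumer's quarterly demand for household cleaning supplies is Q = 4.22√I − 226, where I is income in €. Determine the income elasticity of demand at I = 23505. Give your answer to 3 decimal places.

0.768

At I = 23505: Q = 420.983.
dQ/dI = 4.22/(2√I) = 0.0137627 at this income.
η = (dQ/dI)·(I/Q) = 0.0137627 × (23505/420.983) = 0.768.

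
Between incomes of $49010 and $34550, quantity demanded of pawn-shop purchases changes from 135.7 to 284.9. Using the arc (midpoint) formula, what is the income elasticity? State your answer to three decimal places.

-2.050

ΔQ = 284.9 − 135.7 = 149.2; midpoint Q̄ = (135.7 + 284.9)/2 = 210.3.
ΔI = 34550 − 49010 = -14460; midpoint Ī = (49010 + 34550)/2 = 41780.
η = (ΔQ/Q̄) ÷ (ΔI/Ī) = (149.2/210.3) ÷ (-14460/41780) = -2.050.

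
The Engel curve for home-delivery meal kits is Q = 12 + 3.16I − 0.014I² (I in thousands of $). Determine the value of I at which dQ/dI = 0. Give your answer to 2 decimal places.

dQ/dI = 3.16 − 0.028I.
The good is inferior where dQ/dI < 0. Setting dQ/dI = 0 gives I = 3.16 / 0.028 = 112.86.

112.86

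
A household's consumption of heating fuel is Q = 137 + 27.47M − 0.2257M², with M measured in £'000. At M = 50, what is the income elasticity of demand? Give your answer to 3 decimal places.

0.259

At M = 50: Q = 946.2500.
dQ/dM = 27.47 − 0.4514M = 4.90000.
η = (dQ/dM)·(M/Q) = 4.90000 × (50/946.2500) = 0.259.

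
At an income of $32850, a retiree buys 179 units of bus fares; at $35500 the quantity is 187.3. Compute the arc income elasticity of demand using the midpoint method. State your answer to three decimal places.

0.584

ΔQ = 187.3 − 179 = 8.3; midpoint Q̄ = (179 + 187.3)/2 = 183.15.
ΔI = 35500 − 32850 = 2650; midpoint Ī = (32850 + 35500)/2 = 34175.
η = (ΔQ/Q̄) ÷ (ΔI/Ī) = (8.3/183.15) ÷ (2650/34175) = 0.584.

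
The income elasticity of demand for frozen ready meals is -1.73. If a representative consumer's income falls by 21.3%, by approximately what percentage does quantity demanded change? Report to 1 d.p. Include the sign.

%ΔQ ≈ η × %ΔI = -1.73 × (-21.3%) = 36.8%.

36.8%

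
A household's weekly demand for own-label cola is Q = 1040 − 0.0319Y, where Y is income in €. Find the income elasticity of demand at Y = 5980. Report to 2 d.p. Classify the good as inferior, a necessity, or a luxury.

-0.22 (inferior good)

At Y = 5980: Q = 849.238.
dQ/dY = −0.0319.
η = (dQ/dY)·(Y/Q) = -0.0319 × (5980/849.238) = -0.22.
Since η < 0, the good is an inferior good.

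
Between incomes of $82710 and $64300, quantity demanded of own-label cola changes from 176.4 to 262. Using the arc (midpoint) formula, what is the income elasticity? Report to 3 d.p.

ΔQ = 262 − 176.4 = 85.6; midpoint Q̄ = (176.4 + 262)/2 = 219.2.
ΔI = 64300 − 82710 = -18410; midpoint Ī = (82710 + 64300)/2 = 73505.
η = (ΔQ/Q̄) ÷ (ΔI/Ī) = (85.6/219.2) ÷ (-18410/73505) = -1.559.

-1.559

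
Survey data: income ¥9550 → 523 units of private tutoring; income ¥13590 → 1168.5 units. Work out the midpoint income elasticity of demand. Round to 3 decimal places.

2.186

ΔQ = 1168.5 − 523 = 645.5; midpoint Q̄ = (523 + 1168.5)/2 = 845.75.
ΔI = 13590 − 9550 = 4040; midpoint Ī = (9550 + 13590)/2 = 11570.
η = (ΔQ/Q̄) ÷ (ΔI/Ī) = (645.5/845.75) ÷ (4040/11570) = 2.186.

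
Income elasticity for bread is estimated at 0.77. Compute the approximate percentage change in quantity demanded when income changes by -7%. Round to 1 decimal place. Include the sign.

%ΔQ ≈ η × %ΔI = 0.77 × (-7%) = -5.4%.

-5.4%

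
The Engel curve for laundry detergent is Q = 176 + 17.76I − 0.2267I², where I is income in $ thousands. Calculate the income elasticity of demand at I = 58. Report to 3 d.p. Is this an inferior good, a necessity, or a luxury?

At I = 58: Q = 443.4612.
dQ/dI = 17.76 − 0.4534I = -8.53720.
η = (dQ/dI)·(I/Q) = -8.53720 × (58/443.4612) = -1.117.
η < 0 ⇒ inferior good.

-1.117 (inferior good)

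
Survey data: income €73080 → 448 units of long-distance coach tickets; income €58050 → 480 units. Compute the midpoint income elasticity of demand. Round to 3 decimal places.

ΔQ = 480 − 448 = 32; midpoint Q̄ = (448 + 480)/2 = 464.
ΔI = 58050 − 73080 = -15030; midpoint Ī = (73080 + 58050)/2 = 65565.
η = (ΔQ/Q̄) ÷ (ΔI/Ī) = (32/464) ÷ (-15030/65565) = -0.301.

-0.301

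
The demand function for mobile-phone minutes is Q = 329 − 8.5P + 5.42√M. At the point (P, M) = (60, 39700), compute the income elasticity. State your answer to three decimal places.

0.601

At P = 60, M = 39700: Q = 898.927.
Holding P constant, ∂Q/∂M = 5.42/(2√M) = 0.0136011.
η_M = (∂Q/∂M)·(M/Q) = 0.0136011 × (39700/898.927) = 0.601.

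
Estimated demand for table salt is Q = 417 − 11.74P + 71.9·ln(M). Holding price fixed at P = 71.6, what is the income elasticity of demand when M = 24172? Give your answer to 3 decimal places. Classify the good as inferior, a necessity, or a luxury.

0.238 (necessity)

At P = 71.6, M = 24172: Q = 302.099.
Holding P constant, ∂Q/∂M = 71.9/M = 0.00297452.
η_M = (∂Q/∂M)·(M/Q) = 0.00297452 × (24172/302.099) = 0.238.
Since 0 < η < 1, this is a necessity.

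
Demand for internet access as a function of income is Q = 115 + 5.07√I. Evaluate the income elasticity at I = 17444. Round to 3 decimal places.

0.427

At I = 17444: Q = 784.624.
dQ/dI = 5.07/(2√I) = 0.0191935 at this income.
η = (dQ/dI)·(I/Q) = 0.0191935 × (17444/784.624) = 0.427.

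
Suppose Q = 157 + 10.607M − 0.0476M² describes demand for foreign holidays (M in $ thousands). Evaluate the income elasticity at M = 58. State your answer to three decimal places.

0.482

At M = 58: Q = 612.0796.
dQ/dM = 10.607 − 0.0952M = 5.08540.
η = (dQ/dM)·(M/Q) = 5.08540 × (58/612.0796) = 0.482.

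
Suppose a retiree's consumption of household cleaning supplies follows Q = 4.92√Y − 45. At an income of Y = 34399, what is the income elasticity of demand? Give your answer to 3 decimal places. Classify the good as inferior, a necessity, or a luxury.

0.526 (necessity)

At Y = 34399: Q = 867.511.
dQ/dY = 4.92/(2√Y) = 0.0132636 at this income.
η = (dQ/dY)·(Y/Q) = 0.0132636 × (34399/867.511) = 0.526.
Since 0 < η < 1, the good is a necessity.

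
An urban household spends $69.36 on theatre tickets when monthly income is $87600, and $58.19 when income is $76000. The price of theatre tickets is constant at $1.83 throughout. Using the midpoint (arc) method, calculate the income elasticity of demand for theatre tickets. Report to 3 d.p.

With a constant price, Q₁ = 69.36/1.83 = 37.902 and Q₂ = 58.19/1.83 = 31.798 (equivalently, work directly with expenditure since P cancels).
Midpoint %ΔQ = (58.19 − 69.36)/63.78 = -0.17515; midpoint %ΔI = (76000 − 87600)/81800 = -0.14181.
η = -0.17515 / -0.14181 = 1.235.

1.235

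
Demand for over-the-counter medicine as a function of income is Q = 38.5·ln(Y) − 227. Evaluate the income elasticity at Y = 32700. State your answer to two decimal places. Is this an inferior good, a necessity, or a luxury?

At Y = 32700: Q = 173.213.
dQ/dY = 38.5/Y = 0.00117737 at this income.
η = (dQ/dY)·(Y/Q) = 0.00117737 × (32700/173.213) = 0.22.
Since 0 < η < 1, the good is a necessity.

0.22 (necessity)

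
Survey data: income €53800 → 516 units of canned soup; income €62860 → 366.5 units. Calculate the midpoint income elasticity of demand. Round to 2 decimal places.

-2.18

ΔQ = 366.5 − 516 = -149.5; midpoint Q̄ = (516 + 366.5)/2 = 441.25.
ΔI = 62860 − 53800 = 9060; midpoint Ī = (53800 + 62860)/2 = 58330.
η = (ΔQ/Q̄) ÷ (ΔI/Ī) = (-149.5/441.25) ÷ (9060/58330) = -2.18.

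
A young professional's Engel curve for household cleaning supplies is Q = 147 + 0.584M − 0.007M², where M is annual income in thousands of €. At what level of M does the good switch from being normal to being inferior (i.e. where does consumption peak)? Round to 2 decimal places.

dQ/dM = 0.584 − 0.014M.
The good is inferior where dQ/dM < 0. Setting dQ/dM = 0 gives M = 0.584 / 0.014 = 41.71.

41.71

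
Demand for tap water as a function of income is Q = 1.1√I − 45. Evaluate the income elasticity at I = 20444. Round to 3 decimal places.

At I = 20444: Q = 112.281.
dQ/dI = 1.1/(2√I) = 0.00384662 at this income.
η = (dQ/dI)·(I/Q) = 0.00384662 × (20444/112.281) = 0.700.

0.700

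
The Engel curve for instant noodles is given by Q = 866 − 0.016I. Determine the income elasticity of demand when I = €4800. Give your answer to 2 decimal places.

At I = 4800: Q = 789.200.
dQ/dI = −0.016.
η = (dQ/dI)·(I/Q) = -0.016 × (4800/789.200) = -0.10.

-0.10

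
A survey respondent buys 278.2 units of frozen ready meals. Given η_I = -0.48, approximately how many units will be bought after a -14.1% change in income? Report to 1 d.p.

%ΔQ ≈ η × %ΔI = -0.48 × (-14.1%) = 6.768%.
New Q ≈ 278.2 × (1 + 0.06768) = 297.0.

297.0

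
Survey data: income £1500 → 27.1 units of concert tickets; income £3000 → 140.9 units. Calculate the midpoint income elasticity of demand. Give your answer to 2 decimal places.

2.03

ΔQ = 140.9 − 27.1 = 113.8; midpoint Q̄ = (27.1 + 140.9)/2 = 84.
ΔI = 3000 − 1500 = 1500; midpoint Ī = (1500 + 3000)/2 = 2250.
η = (ΔQ/Q̄) ÷ (ΔI/Ī) = (113.8/84) ÷ (1500/2250) = 2.03.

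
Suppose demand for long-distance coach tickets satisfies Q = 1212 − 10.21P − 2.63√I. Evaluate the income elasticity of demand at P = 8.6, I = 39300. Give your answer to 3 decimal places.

-0.432

At P = 8.6, I = 39300: Q = 602.817.
Holding P constant, ∂Q/∂I = -2.63/(2√I) = -0.0066333.
η_I = (∂Q/∂I)·(I/Q) = -0.0066333 × (39300/602.817) = -0.432.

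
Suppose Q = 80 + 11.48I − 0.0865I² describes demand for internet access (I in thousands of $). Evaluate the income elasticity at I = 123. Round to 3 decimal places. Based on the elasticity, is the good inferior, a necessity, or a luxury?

At I = 123: Q = 183.3815.
dQ/dI = 11.48 − 0.173I = -9.79900.
η = (dQ/dI)·(I/Q) = -9.79900 × (123/183.3815) = -6.573.
η < 0 ⇒ inferior good.

-6.573 (inferior good)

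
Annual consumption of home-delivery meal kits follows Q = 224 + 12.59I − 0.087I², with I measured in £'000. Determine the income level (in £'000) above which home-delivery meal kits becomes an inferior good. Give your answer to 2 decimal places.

dQ/dI = 12.59 − 0.174I.
The good is inferior where dQ/dI < 0. Setting dQ/dI = 0 gives I = 12.59 / 0.174 = 72.36.

72.36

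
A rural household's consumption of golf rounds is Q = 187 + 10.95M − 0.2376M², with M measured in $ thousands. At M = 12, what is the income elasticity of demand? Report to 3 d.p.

At M = 12: Q = 284.1856.
dQ/dM = 10.95 − 0.4752M = 5.24760.
η = (dQ/dM)·(M/Q) = 5.24760 × (12/284.1856) = 0.222.

0.222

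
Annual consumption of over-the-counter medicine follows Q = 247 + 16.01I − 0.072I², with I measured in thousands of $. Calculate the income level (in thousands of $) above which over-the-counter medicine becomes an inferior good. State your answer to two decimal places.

111.18

dQ/dI = 16.01 − 0.144I.
The good is inferior where dQ/dI < 0. Setting dQ/dI = 0 gives I = 16.01 / 0.144 = 111.18.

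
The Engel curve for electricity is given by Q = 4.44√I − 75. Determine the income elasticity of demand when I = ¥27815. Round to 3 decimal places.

0.556

At I = 27815: Q = 665.496.
dQ/dI = 4.44/(2√I) = 0.0133111 at this income.
η = (dQ/dI)·(I/Q) = 0.0133111 × (27815/665.496) = 0.556.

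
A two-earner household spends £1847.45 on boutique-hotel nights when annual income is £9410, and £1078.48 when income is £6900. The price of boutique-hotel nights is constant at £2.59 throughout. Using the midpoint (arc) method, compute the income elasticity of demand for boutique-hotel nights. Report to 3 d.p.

With a constant price, Q₁ = 1847.45/2.59 = 713.301 and Q₂ = 1078.48/2.59 = 416.402 (equivalently, work directly with expenditure since P cancels).
Midpoint %ΔQ = (1078.48 − 1847.45)/1462.97 = -0.52562; midpoint %ΔI = (6900 − 9410)/8155 = -0.30779.
η = -0.52562 / -0.30779 = 1.708.

1.708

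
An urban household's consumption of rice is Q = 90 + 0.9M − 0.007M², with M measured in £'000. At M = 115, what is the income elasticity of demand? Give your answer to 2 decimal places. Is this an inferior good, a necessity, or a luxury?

-0.81 (inferior good)

At M = 115: Q = 100.9250.
dQ/dM = 0.9 − 0.014M = -0.71000.
η = (dQ/dM)·(M/Q) = -0.71000 × (115/100.9250) = -0.81.
η < 0 ⇒ inferior good.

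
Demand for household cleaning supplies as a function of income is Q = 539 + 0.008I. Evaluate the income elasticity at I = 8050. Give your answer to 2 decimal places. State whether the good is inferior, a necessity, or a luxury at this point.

0.11 (necessity)

At I = 8050: Q = 603.400.
dQ/dI = 0.008.
η = (dQ/dI)·(I/Q) = 0.008 × (8050/603.400) = 0.11.
Since 0 < η < 1, the good is a necessity.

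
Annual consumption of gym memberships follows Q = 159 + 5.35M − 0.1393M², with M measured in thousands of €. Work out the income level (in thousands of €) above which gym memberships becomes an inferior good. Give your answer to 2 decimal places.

dQ/dM = 5.35 − 0.2786M.
The good is inferior where dQ/dM < 0. Setting dQ/dM = 0 gives M = 5.35 / 0.2786 = 19.20.

19.20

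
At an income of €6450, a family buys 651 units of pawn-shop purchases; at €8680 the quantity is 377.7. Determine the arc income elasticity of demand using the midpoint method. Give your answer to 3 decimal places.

-1.803

ΔQ = 377.7 − 651 = -273.3; midpoint Q̄ = (651 + 377.7)/2 = 514.35.
ΔI = 8680 − 6450 = 2230; midpoint Ī = (6450 + 8680)/2 = 7565.
η = (ΔQ/Q̄) ÷ (ΔI/Ī) = (-273.3/514.35) ÷ (2230/7565) = -1.803.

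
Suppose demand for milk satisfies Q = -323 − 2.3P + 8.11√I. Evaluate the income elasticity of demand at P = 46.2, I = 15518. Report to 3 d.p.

At P = 46.2, I = 15518: Q = 581.013.
Holding P constant, ∂Q/∂I = 8.11/(2√I) = 0.0325516.
η_I = (∂Q/∂I)·(I/Q) = 0.0325516 × (15518/581.013) = 0.869.

0.869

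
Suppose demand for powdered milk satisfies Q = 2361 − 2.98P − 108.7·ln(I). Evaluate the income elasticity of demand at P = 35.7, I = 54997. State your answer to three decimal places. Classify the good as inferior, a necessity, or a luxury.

At P = 35.7, I = 54997: Q = 1068.150.
Holding P constant, ∂Q/∂I = -108.7/I = -0.00197647.
η_I = (∂Q/∂I)·(I/Q) = -0.00197647 × (54997/1068.150) = -0.102.
Since η < 0, this is an inferior good.

-0.102 (inferior good)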